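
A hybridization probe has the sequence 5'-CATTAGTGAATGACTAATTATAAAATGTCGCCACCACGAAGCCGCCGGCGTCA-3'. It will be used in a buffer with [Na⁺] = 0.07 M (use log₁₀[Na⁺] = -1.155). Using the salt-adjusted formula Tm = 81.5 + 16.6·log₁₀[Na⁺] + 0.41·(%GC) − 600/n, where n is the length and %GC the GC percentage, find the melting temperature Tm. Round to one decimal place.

70.3°C

Length n = 53. Scanning the sequence gives G=11, T=11, A=17, C=14.
G+C = 25, so %GC = 25/53 × 100 = 47.17%
Salt term: 16.6 × (-1.155) = -19.173
GC term: 0.41 × 47.17 = 19.34; length term: −600/53 = −11.321
Tm = 81.5 + (-19.173) + 19.34 − 11.321 = 70.346 → 70.3°C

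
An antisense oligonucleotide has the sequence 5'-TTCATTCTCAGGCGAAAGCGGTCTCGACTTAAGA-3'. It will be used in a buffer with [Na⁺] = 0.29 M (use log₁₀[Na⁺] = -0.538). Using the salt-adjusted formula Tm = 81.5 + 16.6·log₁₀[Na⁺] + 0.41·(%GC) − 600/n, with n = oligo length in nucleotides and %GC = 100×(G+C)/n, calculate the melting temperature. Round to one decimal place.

Length n = 34. G=8, C=8, A=9, T=9
G+C = 16, so %GC = 16/34 × 100 = 47.059%
Salt term: 16.6 × (-0.538) = -8.931
GC term: 0.41 × 47.059 = 19.294; length term: −600/34 = −17.647
Tm = 81.5 + (-8.931) + 19.294 − 17.647 = 74.216 → 74.2°C

74.2°C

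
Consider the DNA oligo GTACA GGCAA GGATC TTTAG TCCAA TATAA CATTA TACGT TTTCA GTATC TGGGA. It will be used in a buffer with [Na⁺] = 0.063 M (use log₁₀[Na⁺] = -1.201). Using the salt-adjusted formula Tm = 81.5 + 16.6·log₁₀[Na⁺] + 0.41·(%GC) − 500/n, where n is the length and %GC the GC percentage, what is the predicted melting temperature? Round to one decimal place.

67.4°C

Length n = 55. Counting bases: T=18, G=11, C=9, A=17
G+C = 20, so %GC = 20/55 × 100 = 36.364%
Salt term: 16.6 × (-1.201) = -19.937
GC term: 0.41 × 36.364 = 14.909; length term: −500/55 = −9.091
Tm = 81.5 + (-19.937) + 14.909 − 9.091 = 67.381 → 67.4°C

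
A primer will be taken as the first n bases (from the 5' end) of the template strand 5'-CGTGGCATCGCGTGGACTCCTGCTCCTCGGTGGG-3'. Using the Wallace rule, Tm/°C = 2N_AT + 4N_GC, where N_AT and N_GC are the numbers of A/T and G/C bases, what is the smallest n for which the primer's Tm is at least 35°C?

n = 11

First 10 bases: CGTGGCATCG → Tm = 34°C (< 35°C)
First 11 bases: CGTGGCATCGC → Tm = 38°C (≥ 35°C)
Since every base adds ≥2°C, Tm only increases with n, so the threshold is first crossed at n = 11.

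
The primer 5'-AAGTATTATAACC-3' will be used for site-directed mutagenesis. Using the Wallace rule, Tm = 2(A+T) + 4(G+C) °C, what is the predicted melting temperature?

32°C

Counting bases: A=6, T=4, G=1, C=2
So N_AT = 10 and N_GC = 3.
Tm = 2(10) + 4(3) = 20 + 12 = 32°C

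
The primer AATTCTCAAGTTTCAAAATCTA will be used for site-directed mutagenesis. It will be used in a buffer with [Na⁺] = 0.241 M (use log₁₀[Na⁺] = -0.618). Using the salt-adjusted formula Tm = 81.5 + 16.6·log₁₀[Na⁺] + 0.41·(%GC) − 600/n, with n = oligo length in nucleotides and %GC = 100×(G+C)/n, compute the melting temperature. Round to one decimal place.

Length n = 22. Base counts: G=1, C=4, T=8, A=9
G+C = 5, so %GC = 5/22 × 100 = 22.727%
Salt term: 16.6 × (-0.618) = -10.259
GC term: 0.41 × 22.727 = 9.318; length term: −600/22 = −27.273
Tm = 81.5 + (-10.259) + 9.318 − 27.273 = 53.286 → 53.3°C

53.3°C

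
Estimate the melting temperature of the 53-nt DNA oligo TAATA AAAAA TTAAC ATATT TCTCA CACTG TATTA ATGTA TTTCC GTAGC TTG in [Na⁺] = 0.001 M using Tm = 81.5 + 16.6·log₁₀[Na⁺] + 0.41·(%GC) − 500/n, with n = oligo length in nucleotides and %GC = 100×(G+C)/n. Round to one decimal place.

32.3°C

Length n = 53. Base counts: A=19, T=21, G=5, C=8
G+C = 13, so %GC = 13/53 × 100 = 24.528%
Salt term: 16.6 × (-3) = -49.8
GC term: 0.41 × 24.528 = 10.056; length term: −500/53 = −9.434
Tm = 81.5 + (-49.8) + 10.056 − 9.434 = 32.322 → 32.3°C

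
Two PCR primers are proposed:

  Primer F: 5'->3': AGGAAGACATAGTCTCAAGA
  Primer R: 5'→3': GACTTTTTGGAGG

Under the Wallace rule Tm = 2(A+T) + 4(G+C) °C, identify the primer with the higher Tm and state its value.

Primer F, 56°C

Primer F: A+T=12, G+C=8 → Tm = 2(12)+4(8) = 56°C
Primer R: A+T=7, G+C=6 → Tm = 2(7)+4(6) = 38°C
56°C vs 38°C → primer F is higher.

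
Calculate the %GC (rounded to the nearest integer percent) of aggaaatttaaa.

Base counts: A=7, T=3, C=0, G=2
G+C = 2 + 0 = 2 out of 12 bases
%GC = 2/12 × 100 = 16.67% ≈ 17%

17%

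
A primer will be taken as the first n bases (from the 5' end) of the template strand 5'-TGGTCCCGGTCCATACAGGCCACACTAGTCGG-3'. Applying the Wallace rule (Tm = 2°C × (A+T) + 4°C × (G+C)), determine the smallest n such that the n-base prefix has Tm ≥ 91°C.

n = 29

First 28 bases: TGGTCCCGGTCCATACAGGCCACACTAG → Tm = 90°C (< 91°C)
First 29 bases: TGGTCCCGGTCCATACAGGCCACACTAGT → Tm = 92°C (≥ 91°C)
Since every base adds ≥2°C, Tm only increases with n, so the threshold is first crossed at n = 29.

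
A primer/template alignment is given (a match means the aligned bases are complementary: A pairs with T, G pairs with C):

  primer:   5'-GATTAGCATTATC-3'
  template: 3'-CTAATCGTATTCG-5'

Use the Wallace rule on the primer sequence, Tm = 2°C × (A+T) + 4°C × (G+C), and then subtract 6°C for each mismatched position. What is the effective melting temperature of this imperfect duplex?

22°C

Primer base counts: A=4, T=5, G=2, C=2 → A+T=9, G+C=4
Perfect-match Tm = 2(9) + 4(4) = 18 + 16 = 34°C
Mismatches (positions where the bases are not complementary): 2 (at positions 10, 12)
Effective Tm = 34 − 2×6 = 34 − 12 = 22°C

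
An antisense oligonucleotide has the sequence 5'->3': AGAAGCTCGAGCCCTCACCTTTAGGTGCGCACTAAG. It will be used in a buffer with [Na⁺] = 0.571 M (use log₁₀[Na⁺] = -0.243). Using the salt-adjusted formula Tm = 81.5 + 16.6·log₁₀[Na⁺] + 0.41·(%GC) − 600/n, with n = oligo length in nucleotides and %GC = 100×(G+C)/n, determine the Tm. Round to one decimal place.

Length n = 36. Scanning the sequence gives T=7, A=9, C=11, G=9.
G+C = 20, so %GC = 20/36 × 100 = 55.556%
Salt term: 16.6 × (-0.243) = -4.034
GC term: 0.41 × 55.556 = 22.778; length term: −600/36 = −16.667
Tm = 81.5 + (-4.034) + 22.778 − 16.667 = 83.577 → 83.6°C

83.6°C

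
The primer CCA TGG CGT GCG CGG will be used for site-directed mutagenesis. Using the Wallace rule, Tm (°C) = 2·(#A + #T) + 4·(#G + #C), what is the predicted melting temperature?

54°C

Base counts: T=2, A=1, G=7, C=5
So N_AT = 3 and N_GC = 12.
Tm = 4·12 + 2·3 = 48 + 6 = 54°C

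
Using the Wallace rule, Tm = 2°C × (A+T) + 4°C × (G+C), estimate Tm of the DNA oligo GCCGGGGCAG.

38°C

Scanning the sequence gives A=1, T=0, G=6, C=3.
A+T = 1, G+C = 9
Tm = 2(1) + 4(9) = 2 + 36 = 38°C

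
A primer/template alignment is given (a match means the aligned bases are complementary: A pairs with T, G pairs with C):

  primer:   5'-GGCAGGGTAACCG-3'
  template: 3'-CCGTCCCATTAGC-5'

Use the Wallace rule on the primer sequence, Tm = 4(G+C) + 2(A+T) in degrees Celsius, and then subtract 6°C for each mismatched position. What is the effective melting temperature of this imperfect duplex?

Primer base counts: A=3, T=1, G=6, C=3 → A+T=4, G+C=9
Perfect-match Tm = 2(4) + 4(9) = 8 + 36 = 44°C
Mismatches (positions where the bases are not complementary): 1 (at position 11)
Effective Tm = 44 − 1×6 = 44 − 6 = 38°C

38°C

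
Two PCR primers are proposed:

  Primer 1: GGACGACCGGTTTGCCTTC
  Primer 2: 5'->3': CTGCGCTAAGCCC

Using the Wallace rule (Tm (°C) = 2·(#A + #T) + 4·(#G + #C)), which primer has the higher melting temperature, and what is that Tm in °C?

Primer 1, 62°C

Primer 1: A+T=7, G+C=12 → Tm = 2(7)+4(12) = 62°C
Primer 2: A+T=4, G+C=9 → Tm = 2(4)+4(9) = 44°C
62°C vs 44°C → primer 1 is higher.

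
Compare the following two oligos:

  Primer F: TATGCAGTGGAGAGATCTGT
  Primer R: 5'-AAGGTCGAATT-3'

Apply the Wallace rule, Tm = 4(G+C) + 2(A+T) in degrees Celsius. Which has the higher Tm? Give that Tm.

Primer F, 58°C

Primer F: A+T=11, G+C=9 → Tm = 2(11)+4(9) = 58°C
Primer R: A+T=7, G+C=4 → Tm = 2(7)+4(4) = 30°C
58°C vs 30°C → primer F is higher.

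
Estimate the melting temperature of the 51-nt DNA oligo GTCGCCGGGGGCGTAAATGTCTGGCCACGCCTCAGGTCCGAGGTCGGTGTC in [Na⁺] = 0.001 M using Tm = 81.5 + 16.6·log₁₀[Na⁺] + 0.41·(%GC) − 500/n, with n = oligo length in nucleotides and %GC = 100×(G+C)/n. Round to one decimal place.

Length n = 51. Scanning the sequence gives G=20, C=15, T=10, A=6.
G+C = 35, so %GC = 35/51 × 100 = 68.627%
Salt term: 16.6 × (-3) = -49.8
GC term: 0.41 × 68.627 = 28.137; length term: −500/51 = −9.804
Tm = 81.5 + (-49.8) + 28.137 − 9.804 = 50.033 → 50.0°C

50.0°C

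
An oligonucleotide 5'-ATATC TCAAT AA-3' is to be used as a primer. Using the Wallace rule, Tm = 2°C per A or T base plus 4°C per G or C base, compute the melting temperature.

28°C

Base counts: G=0, C=2, A=6, T=4
AT pairs contribute 10, GC pairs contribute 2.
Tm = 2(10) + 4(2) = 20 + 8 = 28°C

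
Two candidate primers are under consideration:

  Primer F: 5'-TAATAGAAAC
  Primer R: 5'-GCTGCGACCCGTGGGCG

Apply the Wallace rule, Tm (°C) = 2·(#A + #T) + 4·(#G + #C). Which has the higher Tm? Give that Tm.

Primer R, 62°C

Primer F: A+T=8, G+C=2 → Tm = 2(8)+4(2) = 24°C
Primer R: A+T=3, G+C=14 → Tm = 2(3)+4(14) = 62°C
24°C vs 62°C → primer R is higher.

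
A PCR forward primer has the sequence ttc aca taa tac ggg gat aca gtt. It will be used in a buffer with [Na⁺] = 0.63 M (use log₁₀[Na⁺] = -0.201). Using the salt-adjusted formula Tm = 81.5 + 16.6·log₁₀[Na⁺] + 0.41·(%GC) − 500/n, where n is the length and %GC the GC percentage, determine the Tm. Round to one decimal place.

72.7°C

Length n = 24. Base counts: A=8, T=7, C=4, G=5
G+C = 9, so %GC = 9/24 × 100 = 37.5%
Salt term: 16.6 × (-0.201) = -3.337
GC term: 0.41 × 37.5 = 15.375; length term: −500/24 = −20.833
Tm = 81.5 + (-3.337) + 15.375 − 20.833 = 72.705 → 72.7°C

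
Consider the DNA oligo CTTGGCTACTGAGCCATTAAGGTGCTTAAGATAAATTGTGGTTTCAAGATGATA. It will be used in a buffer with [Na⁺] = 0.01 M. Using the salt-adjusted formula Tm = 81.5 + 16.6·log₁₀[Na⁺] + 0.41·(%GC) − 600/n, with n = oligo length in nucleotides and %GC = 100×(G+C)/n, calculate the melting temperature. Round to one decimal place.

52.4°C

Length n = 54. Base counts: A=16, T=18, C=7, G=13
G+C = 20, so %GC = 20/54 × 100 = 37.037%
Salt term: 16.6 × (-2) = -33.2
GC term: 0.41 × 37.037 = 15.185; length term: −600/54 = −11.111
Tm = 81.5 + (-33.2) + 15.185 − 11.111 = 52.374 → 52.4°C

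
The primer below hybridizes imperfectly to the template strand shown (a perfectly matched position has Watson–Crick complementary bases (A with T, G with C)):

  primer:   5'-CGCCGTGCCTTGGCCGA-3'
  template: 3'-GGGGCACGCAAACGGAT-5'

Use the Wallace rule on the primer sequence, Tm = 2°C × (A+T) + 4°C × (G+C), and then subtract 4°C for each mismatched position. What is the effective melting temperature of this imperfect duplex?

44°C

Primer base counts: A=1, T=3, G=6, C=7 → A+T=4, G+C=13
Perfect-match Tm = 2(4) + 4(13) = 8 + 52 = 60°C
Mismatches (positions where the bases are not complementary): 4 (at positions 2, 9, 12, 16)
Effective Tm = 60 − 4×4 = 60 − 16 = 44°C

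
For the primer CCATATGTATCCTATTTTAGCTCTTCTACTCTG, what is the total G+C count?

12

Base counts: C=9, G=3, A=6, T=15
G+C = 3 + 9 = 12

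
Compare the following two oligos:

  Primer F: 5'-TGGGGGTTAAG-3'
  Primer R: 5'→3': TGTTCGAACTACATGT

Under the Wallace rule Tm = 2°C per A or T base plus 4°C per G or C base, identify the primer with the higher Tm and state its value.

Primer R, 44°C

Primer F: A+T=5, G+C=6 → Tm = 2(5)+4(6) = 34°C
Primer R: A+T=10, G+C=6 → Tm = 2(10)+4(6) = 44°C
34°C vs 44°C → primer R is higher.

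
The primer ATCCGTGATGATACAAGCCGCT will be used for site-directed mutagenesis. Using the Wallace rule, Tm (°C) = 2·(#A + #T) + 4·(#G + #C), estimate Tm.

Base counts: G=5, A=6, C=6, T=5
AT pairs contribute 11, GC pairs contribute 11.
Tm = 2(11) + 4(11) = 22 + 44 = 66°C

66°C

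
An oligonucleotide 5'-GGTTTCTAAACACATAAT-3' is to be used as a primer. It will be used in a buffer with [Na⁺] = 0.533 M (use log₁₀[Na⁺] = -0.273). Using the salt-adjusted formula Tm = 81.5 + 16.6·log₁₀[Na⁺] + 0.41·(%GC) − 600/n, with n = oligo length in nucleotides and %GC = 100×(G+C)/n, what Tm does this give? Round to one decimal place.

Length n = 18. Counting bases: C=3, G=2, T=6, A=7
G+C = 5, so %GC = 5/18 × 100 = 27.778%
Salt term: 16.6 × (-0.273) = -4.532
GC term: 0.41 × 27.778 = 11.389; length term: −600/18 = −33.333
Tm = 81.5 + (-4.532) + 11.389 − 33.333 = 55.024 → 55.0°C

55.0°C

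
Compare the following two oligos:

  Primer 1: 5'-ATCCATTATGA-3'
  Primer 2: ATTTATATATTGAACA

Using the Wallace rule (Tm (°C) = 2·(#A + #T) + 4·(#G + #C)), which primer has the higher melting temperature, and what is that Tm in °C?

Primer 2, 36°C

Primer 1: A+T=8, G+C=3 → Tm = 2(8)+4(3) = 28°C
Primer 2: A+T=14, G+C=2 → Tm = 2(14)+4(2) = 36°C
28°C vs 36°C → primer 2 is higher.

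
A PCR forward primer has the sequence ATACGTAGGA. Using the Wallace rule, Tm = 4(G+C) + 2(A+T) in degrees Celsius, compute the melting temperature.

28°C

Counting bases: C=1, G=3, A=4, T=2
So N_AT = 6 and N_GC = 4.
Tm = 2(6) + 4(4) = 12 + 16 = 28°C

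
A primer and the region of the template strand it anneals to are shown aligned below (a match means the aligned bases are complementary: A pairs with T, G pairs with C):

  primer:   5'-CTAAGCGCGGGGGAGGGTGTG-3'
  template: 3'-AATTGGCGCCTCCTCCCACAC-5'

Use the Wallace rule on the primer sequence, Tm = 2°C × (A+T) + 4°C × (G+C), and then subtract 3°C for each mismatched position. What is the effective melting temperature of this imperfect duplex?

63°C

Primer base counts: A=3, T=3, G=12, C=3 → A+T=6, G+C=15
Perfect-match Tm = 2(6) + 4(15) = 12 + 60 = 72°C
Mismatches (positions where the bases are not complementary): 3 (at positions 1, 5, 11)
Effective Tm = 72 − 3×3 = 72 − 9 = 63°C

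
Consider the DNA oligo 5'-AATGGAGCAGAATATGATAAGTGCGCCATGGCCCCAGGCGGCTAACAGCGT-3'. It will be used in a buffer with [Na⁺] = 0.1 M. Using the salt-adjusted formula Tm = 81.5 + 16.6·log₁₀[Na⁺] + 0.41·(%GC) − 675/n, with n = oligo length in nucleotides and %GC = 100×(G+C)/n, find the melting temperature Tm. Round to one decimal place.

Length n = 51. Base counts: C=12, G=16, T=8, A=15
G+C = 28, so %GC = 28/51 × 100 = 54.902%
Salt term: 16.6 × (-1) = -16.6
GC term: 0.41 × 54.902 = 22.51; length term: −675/51 = −13.235
Tm = 81.5 + (-16.6) + 22.51 − 13.235 = 74.175 → 74.2°C

74.2°C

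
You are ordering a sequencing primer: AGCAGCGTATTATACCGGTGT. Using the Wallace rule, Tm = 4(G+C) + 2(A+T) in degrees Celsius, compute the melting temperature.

62°C

Scanning the sequence gives A=5, G=6, T=6, C=4.
A+T = 11, G+C = 10
Tm = 2×11 + 4×10 = 62°C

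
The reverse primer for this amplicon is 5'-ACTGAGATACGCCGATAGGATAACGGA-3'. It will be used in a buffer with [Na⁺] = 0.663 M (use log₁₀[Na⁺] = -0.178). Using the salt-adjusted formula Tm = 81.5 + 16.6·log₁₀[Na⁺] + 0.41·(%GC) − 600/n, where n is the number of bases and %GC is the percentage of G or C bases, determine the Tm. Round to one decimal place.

76.1°C

Length n = 27. Scanning the sequence gives C=5, G=8, A=10, T=4.
G+C = 13, so %GC = 13/27 × 100 = 48.148%
Salt term: 16.6 × (-0.178) = -2.955
GC term: 0.41 × 48.148 = 19.741; length term: −600/27 = −22.222
Tm = 81.5 + (-2.955) + 19.741 − 22.222 = 76.064 → 76.1°C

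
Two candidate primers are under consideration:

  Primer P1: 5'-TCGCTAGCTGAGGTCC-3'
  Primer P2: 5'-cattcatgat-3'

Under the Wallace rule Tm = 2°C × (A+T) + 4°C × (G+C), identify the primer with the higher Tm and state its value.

Primer P1, 52°C

Primer P1: A+T=6, G+C=10 → Tm = 2(6)+4(10) = 52°C
Primer P2: A+T=7, G+C=3 → Tm = 2(7)+4(3) = 26°C
52°C vs 26°C → primer P1 is higher.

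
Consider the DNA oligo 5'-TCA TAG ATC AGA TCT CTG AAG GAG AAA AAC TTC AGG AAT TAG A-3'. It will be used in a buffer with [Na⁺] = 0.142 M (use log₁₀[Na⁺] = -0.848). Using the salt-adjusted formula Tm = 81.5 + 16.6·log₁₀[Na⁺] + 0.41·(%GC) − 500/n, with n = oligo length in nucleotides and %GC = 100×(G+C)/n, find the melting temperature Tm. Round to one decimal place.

Length n = 43. C=6, T=10, A=18, G=9
G+C = 15, so %GC = 15/43 × 100 = 34.884%
Salt term: 16.6 × (-0.848) = -14.077
GC term: 0.41 × 34.884 = 14.302; length term: −500/43 = −11.628
Tm = 81.5 + (-14.077) + 14.302 − 11.628 = 70.097 → 70.1°C

70.1°C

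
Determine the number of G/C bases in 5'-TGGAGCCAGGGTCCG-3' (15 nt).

Base counts: C=4, T=2, A=2, G=7
Total G or C: 7 + 4 = 11

11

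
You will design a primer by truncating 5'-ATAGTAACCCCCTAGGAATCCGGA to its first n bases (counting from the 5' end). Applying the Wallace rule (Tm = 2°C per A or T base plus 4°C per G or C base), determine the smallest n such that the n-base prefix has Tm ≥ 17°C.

First 7 bases: ATAGTAA → Tm = 16°C (< 17°C)
First 8 bases: ATAGTAAC → Tm = 20°C (≥ 17°C)
Each additional base adds 2°C (A/T) or 4°C (G/C), so Tm is non-decreasing in n; n = 8 is the first length to reach 17°C.

n = 8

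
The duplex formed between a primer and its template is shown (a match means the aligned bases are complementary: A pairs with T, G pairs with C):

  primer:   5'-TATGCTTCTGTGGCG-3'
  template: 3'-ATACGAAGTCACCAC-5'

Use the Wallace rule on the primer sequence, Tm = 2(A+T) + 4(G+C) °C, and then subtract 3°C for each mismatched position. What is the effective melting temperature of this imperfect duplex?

Primer base counts: A=1, T=6, G=5, C=3 → A+T=7, G+C=8
Perfect-match Tm = 2(7) + 4(8) = 14 + 32 = 46°C
Mismatches (positions where the bases are not complementary): 2 (at positions 9, 14)
Effective Tm = 46 − 2×3 = 46 − 6 = 40°C

40°C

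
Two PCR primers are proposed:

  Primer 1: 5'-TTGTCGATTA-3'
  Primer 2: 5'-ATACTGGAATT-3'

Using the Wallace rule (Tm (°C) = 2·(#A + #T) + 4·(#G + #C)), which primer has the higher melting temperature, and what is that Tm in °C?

Primer 1: A+T=7, G+C=3 → Tm = 2(7)+4(3) = 26°C
Primer 2: A+T=8, G+C=3 → Tm = 2(8)+4(3) = 28°C
26°C vs 28°C → primer 2 is higher.

Primer 2, 28°C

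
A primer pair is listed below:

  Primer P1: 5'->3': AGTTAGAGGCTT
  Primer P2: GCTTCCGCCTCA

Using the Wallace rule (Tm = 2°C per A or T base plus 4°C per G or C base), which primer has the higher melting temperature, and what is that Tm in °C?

Primer P1: A+T=7, G+C=5 → Tm = 2(7)+4(5) = 34°C
Primer P2: A+T=4, G+C=8 → Tm = 2(4)+4(8) = 40°C
34°C vs 40°C → primer P2 is higher.

Primer P2, 40°C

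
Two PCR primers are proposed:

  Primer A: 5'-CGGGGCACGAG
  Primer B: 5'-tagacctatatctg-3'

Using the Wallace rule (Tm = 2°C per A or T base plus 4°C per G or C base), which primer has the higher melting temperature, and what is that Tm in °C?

Primer A, 40°C

Primer A: A+T=2, G+C=9 → Tm = 2(2)+4(9) = 40°C
Primer B: A+T=9, G+C=5 → Tm = 2(9)+4(5) = 38°C
40°C vs 38°C → primer A is higher.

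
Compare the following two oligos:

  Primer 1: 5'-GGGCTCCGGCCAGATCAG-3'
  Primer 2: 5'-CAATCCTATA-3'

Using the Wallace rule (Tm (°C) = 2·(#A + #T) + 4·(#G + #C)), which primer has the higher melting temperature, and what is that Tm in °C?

Primer 1: A+T=5, G+C=13 → Tm = 2(5)+4(13) = 62°C
Primer 2: A+T=7, G+C=3 → Tm = 2(7)+4(3) = 26°C
62°C vs 26°C → primer 1 is higher.

Primer 1, 62°C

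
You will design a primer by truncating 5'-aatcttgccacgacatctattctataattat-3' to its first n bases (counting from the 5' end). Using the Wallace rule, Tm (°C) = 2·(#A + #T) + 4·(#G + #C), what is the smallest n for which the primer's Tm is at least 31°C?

n = 11

First 10 bases: AATCTTGCCA → Tm = 28°C (< 31°C)
First 11 bases: AATCTTGCCAC → Tm = 32°C (≥ 31°C)
Each additional base adds 2°C (A/T) or 4°C (G/C), so Tm is non-decreasing in n; n = 11 is the first length to reach 31°C.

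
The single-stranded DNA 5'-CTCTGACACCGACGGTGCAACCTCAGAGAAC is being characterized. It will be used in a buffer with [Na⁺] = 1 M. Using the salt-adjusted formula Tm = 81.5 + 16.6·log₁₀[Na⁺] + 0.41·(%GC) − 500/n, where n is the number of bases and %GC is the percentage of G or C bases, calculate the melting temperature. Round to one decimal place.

Length n = 31. Base counts: C=11, A=9, G=7, T=4
G+C = 18, so %GC = 18/31 × 100 = 58.065%
Salt term: 16.6 × (0) = 0
GC term: 0.41 × 58.065 = 23.807; length term: −500/31 = −16.129
Tm = 81.5 + (0) + 23.807 − 16.129 = 89.178 → 89.2°C

89.2°C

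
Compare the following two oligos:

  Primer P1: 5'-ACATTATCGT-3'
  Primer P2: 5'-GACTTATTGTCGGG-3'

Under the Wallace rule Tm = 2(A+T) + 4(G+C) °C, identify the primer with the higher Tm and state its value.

Primer P1: A+T=7, G+C=3 → Tm = 2(7)+4(3) = 26°C
Primer P2: A+T=7, G+C=7 → Tm = 2(7)+4(7) = 42°C
26°C vs 42°C → primer P2 is higher.

Primer P2, 42°C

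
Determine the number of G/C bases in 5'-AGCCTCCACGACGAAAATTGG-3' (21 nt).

Base counts: A=7, T=3, G=5, C=6
G+C = 5 + 6 = 11

11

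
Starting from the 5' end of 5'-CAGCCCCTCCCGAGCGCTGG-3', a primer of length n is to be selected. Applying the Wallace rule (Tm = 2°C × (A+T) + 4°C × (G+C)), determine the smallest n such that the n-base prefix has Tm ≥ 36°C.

n = 10

First 9 bases: CAGCCCCTC → Tm = 32°C (< 36°C)
First 10 bases: CAGCCCCTCC → Tm = 36°C (≥ 36°C)
Since every base adds ≥2°C, Tm only increases with n, so the threshold is first crossed at n = 10.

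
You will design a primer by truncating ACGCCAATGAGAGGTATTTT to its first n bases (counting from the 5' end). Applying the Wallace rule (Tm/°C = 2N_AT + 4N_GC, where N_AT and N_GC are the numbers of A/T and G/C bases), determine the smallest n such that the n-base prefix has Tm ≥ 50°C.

n = 17

First 16 bases: ACGCCAATGAGAGGTA → Tm = 48°C (< 50°C)
First 17 bases: ACGCCAATGAGAGGTAT → Tm = 50°C (≥ 50°C)
Each additional base adds 2°C (A/T) or 4°C (G/C), so Tm is non-decreasing in n; n = 17 is the first length to reach 50°C.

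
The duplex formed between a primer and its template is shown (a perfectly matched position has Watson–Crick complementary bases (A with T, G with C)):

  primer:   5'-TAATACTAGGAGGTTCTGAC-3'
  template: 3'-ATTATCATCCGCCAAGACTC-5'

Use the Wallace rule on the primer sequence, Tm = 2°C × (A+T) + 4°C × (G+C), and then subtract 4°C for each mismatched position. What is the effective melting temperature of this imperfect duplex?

44°C

Primer base counts: A=6, T=6, G=5, C=3 → A+T=12, G+C=8
Perfect-match Tm = 2(12) + 4(8) = 24 + 32 = 56°C
Mismatches (positions where the bases are not complementary): 3 (at positions 6, 11, 20)
Effective Tm = 56 − 3×4 = 56 − 12 = 44°C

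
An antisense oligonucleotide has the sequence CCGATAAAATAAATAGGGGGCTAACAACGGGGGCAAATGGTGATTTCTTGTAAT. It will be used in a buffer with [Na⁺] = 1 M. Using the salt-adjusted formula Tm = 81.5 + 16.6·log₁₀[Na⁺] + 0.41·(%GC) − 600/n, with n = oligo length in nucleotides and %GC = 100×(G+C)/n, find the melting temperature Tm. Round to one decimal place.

Length n = 54. Base counts: T=13, G=15, C=7, A=19
G+C = 22, so %GC = 22/54 × 100 = 40.741%
Salt term: 16.6 × (0) = 0
GC term: 0.41 × 40.741 = 16.704; length term: −600/54 = −11.111
Tm = 81.5 + (0) + 16.704 − 11.111 = 87.093 → 87.1°C

87.1°C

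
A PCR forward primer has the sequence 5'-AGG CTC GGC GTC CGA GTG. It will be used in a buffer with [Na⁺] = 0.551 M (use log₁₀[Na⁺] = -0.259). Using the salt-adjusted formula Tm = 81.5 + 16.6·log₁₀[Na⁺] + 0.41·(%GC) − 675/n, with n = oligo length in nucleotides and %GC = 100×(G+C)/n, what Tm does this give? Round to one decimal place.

69.3°C

Length n = 18. Counting bases: C=5, T=3, G=8, A=2
G+C = 13, so %GC = 13/18 × 100 = 72.222%
Salt term: 16.6 × (-0.259) = -4.299
GC term: 0.41 × 72.222 = 29.611; length term: −675/18 = −37.5
Tm = 81.5 + (-4.299) + 29.611 − 37.5 = 69.312 → 69.3°C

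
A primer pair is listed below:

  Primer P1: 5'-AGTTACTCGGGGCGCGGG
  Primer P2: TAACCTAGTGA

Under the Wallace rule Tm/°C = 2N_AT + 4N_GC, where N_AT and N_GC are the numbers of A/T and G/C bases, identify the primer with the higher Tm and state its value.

Primer P1: A+T=5, G+C=13 → Tm = 2(5)+4(13) = 62°C
Primer P2: A+T=7, G+C=4 → Tm = 2(7)+4(4) = 30°C
62°C vs 30°C → primer P1 is higher.

Primer P1, 62°C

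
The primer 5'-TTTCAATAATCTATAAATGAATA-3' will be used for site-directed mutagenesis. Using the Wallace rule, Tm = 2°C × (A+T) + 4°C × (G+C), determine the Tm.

Scanning the sequence gives T=9, A=11, C=2, G=1.
So N_AT = 20 and N_GC = 3.
Tm = 2(20) + 4(3) = 40 + 12 = 52°C

52°C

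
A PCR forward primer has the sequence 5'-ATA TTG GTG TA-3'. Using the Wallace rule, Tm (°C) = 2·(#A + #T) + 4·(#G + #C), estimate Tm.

28°C

Counting bases: T=5, A=3, G=3, C=0
A+T = 8, G+C = 3
Tm = 2(8) + 4(3) = 16 + 12 = 28°C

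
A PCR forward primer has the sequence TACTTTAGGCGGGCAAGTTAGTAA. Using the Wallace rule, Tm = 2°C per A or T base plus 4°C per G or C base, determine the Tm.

Base counts: T=7, C=3, A=7, G=7
So N_AT = 14 and N_GC = 10.
Tm = 2×14 + 4×10 = 68°C

68°C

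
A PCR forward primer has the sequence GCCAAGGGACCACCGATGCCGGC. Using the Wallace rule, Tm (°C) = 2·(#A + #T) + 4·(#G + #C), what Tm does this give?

80°C

A=5, T=1, C=9, G=8
AT pairs contribute 6, GC pairs contribute 17.
Tm = 2×6 + 4×17 = 80°C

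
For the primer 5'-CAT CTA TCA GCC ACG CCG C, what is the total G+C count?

12

Scanning the sequence gives T=3, G=3, A=4, C=9.
G+C = 3 + 9 = 12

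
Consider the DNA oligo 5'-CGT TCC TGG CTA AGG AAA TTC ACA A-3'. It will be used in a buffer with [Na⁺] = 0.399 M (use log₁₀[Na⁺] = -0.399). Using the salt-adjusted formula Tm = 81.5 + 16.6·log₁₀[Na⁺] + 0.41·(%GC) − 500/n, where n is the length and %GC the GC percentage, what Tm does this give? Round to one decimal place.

72.9°C

Length n = 25. Scanning the sequence gives T=6, A=8, G=5, C=6.
G+C = 11, so %GC = 11/25 × 100 = 44%
Salt term: 16.6 × (-0.399) = -6.623
GC term: 0.41 × 44 = 18.04; length term: −500/25 = −20
Tm = 81.5 + (-6.623) + 18.04 − 20 = 72.917 → 72.9°C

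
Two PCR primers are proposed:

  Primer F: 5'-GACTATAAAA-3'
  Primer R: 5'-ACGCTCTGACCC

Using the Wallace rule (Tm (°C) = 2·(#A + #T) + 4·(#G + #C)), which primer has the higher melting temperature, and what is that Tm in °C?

Primer R, 40°C

Primer F: A+T=8, G+C=2 → Tm = 2(8)+4(2) = 24°C
Primer R: A+T=4, G+C=8 → Tm = 2(4)+4(8) = 40°C
24°C vs 40°C → primer R is higher.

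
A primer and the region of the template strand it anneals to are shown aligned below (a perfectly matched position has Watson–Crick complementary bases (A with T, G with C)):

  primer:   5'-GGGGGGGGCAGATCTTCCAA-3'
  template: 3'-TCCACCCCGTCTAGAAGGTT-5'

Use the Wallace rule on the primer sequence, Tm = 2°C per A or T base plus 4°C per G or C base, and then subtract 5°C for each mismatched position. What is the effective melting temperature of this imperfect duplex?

56°C

Primer base counts: A=4, T=3, G=9, C=4 → A+T=7, G+C=13
Perfect-match Tm = 2(7) + 4(13) = 14 + 52 = 66°C
Mismatches (positions where the bases are not complementary): 2 (at positions 1, 4)
Effective Tm = 66 − 2×5 = 66 − 10 = 56°C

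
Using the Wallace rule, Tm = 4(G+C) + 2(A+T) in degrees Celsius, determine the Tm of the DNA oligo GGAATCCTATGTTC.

Scanning the sequence gives C=3, T=5, A=3, G=3.
AT pairs contribute 8, GC pairs contribute 6.
Tm = 2(8) + 4(6) = 16 + 24 = 40°C

40°C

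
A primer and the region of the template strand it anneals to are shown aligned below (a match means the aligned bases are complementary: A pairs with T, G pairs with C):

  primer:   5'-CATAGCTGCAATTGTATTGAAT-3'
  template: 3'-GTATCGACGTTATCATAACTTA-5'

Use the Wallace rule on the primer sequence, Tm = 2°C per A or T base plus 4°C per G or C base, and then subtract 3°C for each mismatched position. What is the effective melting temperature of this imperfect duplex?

55°C

Primer base counts: A=7, T=8, G=4, C=3 → A+T=15, G+C=7
Perfect-match Tm = 2(15) + 4(7) = 30 + 28 = 58°C
Mismatches (positions where the bases are not complementary): 1 (at position 13)
Effective Tm = 58 − 1×3 = 58 − 3 = 55°C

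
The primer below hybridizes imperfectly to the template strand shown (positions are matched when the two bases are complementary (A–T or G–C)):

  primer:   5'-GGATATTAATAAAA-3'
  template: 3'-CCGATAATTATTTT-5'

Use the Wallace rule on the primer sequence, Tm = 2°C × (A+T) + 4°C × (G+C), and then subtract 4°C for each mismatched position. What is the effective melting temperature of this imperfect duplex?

28°C

Primer base counts: A=8, T=4, G=2, C=0 → A+T=12, G+C=2
Perfect-match Tm = 2(12) + 4(2) = 24 + 8 = 32°C
Mismatches (positions where the bases are not complementary): 1 (at position 3)
Effective Tm = 32 − 1×4 = 32 − 4 = 28°C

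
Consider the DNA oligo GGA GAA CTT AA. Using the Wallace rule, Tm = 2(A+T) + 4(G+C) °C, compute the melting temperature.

Base counts: C=1, G=3, A=5, T=2
AT pairs contribute 7, GC pairs contribute 4.
Tm = 4·4 + 2·7 = 16 + 14 = 30°C

30°C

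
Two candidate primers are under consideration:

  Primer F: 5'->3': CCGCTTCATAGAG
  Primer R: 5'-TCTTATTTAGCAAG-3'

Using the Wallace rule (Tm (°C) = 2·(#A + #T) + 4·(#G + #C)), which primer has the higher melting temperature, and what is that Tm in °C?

Primer F, 40°C

Primer F: A+T=6, G+C=7 → Tm = 2(6)+4(7) = 40°C
Primer R: A+T=10, G+C=4 → Tm = 2(10)+4(4) = 36°C
40°C vs 36°C → primer F is higher.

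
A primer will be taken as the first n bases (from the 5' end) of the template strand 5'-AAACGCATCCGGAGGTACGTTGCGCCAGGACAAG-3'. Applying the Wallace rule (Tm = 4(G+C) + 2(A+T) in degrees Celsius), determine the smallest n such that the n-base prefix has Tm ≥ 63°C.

First 20 bases: AAACGCATCCGGAGGTACGT → Tm = 62°C (< 63°C)
First 21 bases: AAACGCATCCGGAGGTACGTT → Tm = 64°C (≥ 63°C)
Each additional base adds 2°C (A/T) or 4°C (G/C), so Tm is non-decreasing in n; n = 21 is the first length to reach 63°C.

n = 21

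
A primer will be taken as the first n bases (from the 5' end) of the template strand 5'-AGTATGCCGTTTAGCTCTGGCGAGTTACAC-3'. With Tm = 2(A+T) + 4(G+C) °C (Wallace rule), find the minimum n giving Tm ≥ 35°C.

n = 13

First 12 bases: AGTATGCCGTTT → Tm = 34°C (< 35°C)
First 13 bases: AGTATGCCGTTTA → Tm = 36°C (≥ 35°C)
Since every base adds ≥2°C, Tm only increases with n, so the threshold is first crossed at n = 13.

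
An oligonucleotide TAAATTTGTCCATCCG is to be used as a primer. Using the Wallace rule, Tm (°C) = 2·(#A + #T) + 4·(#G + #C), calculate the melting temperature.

44°C

Counting bases: G=2, T=6, A=4, C=4
AT pairs contribute 10, GC pairs contribute 6.
Tm = 2(10) + 4(6) = 20 + 24 = 44°C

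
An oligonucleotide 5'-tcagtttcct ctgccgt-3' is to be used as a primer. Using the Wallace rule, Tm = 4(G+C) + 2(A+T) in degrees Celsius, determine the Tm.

Base counts: T=7, A=1, G=3, C=6
AT pairs contribute 8, GC pairs contribute 9.
Tm = 2(8) + 4(9) = 16 + 36 = 52°C

52°C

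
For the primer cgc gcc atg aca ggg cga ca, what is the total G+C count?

Base counts: C=7, T=1, A=5, G=7
Total G or C: 7 + 7 = 14

14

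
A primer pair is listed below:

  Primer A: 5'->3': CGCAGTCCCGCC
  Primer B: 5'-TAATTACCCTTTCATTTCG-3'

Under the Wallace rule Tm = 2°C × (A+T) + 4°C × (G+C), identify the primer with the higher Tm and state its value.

Primer A: A+T=2, G+C=10 → Tm = 2(2)+4(10) = 44°C
Primer B: A+T=13, G+C=6 → Tm = 2(13)+4(6) = 50°C
44°C vs 50°C → primer B is higher.

Primer B, 50°C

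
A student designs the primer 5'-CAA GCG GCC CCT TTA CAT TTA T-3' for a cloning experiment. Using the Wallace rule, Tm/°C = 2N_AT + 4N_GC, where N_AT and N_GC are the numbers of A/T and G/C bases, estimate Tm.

G=3, A=5, T=7, C=7
A+T = 12, G+C = 10
Tm = 4·10 + 2·12 = 40 + 24 = 64°C

64°C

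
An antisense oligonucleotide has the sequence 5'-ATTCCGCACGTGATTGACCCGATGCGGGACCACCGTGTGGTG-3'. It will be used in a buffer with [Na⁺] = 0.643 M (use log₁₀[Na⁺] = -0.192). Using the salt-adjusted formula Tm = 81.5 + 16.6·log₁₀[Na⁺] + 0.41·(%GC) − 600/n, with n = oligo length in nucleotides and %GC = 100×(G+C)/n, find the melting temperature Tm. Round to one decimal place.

89.4°C

Length n = 42. T=9, A=7, C=12, G=14
G+C = 26, so %GC = 26/42 × 100 = 61.905%
Salt term: 16.6 × (-0.192) = -3.187
GC term: 0.41 × 61.905 = 25.381; length term: −600/42 = −14.286
Tm = 81.5 + (-3.187) + 25.381 − 14.286 = 89.408 → 89.4°C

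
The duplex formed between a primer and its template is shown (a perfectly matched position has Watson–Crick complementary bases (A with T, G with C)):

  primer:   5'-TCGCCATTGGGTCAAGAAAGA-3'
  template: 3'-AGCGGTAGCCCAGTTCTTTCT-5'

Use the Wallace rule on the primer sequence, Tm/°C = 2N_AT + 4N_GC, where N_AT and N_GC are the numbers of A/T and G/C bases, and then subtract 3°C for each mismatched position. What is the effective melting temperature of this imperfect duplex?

Primer base counts: A=7, T=4, G=6, C=4 → A+T=11, G+C=10
Perfect-match Tm = 2(11) + 4(10) = 22 + 40 = 62°C
Mismatches (positions where the bases are not complementary): 1 (at position 8)
Effective Tm = 62 − 1×3 = 62 − 3 = 59°C

59°C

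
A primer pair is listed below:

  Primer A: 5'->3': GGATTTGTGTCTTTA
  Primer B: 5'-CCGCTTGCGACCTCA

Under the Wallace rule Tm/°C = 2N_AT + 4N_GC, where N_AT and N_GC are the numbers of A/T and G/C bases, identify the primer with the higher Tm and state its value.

Primer A: A+T=10, G+C=5 → Tm = 2(10)+4(5) = 40°C
Primer B: A+T=5, G+C=10 → Tm = 2(5)+4(10) = 50°C
40°C vs 50°C → primer B is higher.

Primer B, 50°C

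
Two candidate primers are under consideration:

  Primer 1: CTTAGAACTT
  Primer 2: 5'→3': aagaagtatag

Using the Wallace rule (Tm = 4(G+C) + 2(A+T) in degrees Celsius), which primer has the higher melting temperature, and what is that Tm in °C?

Primer 1: A+T=7, G+C=3 → Tm = 2(7)+4(3) = 26°C
Primer 2: A+T=8, G+C=3 → Tm = 2(8)+4(3) = 28°C
26°C vs 28°C → primer 2 is higher.

Primer 2, 28°C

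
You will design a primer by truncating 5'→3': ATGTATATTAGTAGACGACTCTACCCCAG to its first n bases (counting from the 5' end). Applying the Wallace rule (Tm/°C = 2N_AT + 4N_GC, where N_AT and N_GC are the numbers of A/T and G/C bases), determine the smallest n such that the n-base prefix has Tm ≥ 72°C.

First 25 bases: ATGTATATTAGTAGACGACTCTACC → Tm = 68°C (< 72°C)
First 26 bases: ATGTATATTAGTAGACGACTCTACCC → Tm = 72°C (≥ 72°C)
Each additional base adds 2°C (A/T) or 4°C (G/C), so Tm is non-decreasing in n; n = 26 is the first length to reach 72°C.

n = 26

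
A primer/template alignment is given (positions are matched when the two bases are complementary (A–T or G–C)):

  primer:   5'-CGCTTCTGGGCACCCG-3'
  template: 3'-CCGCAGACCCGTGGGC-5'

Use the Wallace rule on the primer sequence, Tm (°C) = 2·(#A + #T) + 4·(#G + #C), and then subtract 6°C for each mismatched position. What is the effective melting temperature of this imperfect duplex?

Primer base counts: A=1, T=3, G=5, C=7 → A+T=4, G+C=12
Perfect-match Tm = 2(4) + 4(12) = 8 + 48 = 56°C
Mismatches (positions where the bases are not complementary): 2 (at positions 1, 4)
Effective Tm = 56 − 2×6 = 56 − 12 = 44°C

44°C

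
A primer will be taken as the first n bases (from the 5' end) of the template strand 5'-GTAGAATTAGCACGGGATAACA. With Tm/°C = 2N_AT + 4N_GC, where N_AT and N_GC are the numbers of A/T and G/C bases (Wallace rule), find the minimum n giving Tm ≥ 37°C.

First 13 bases: GTAGAATTAGCAC → Tm = 36°C (< 37°C)
First 14 bases: GTAGAATTAGCACG → Tm = 40°C (≥ 37°C)
Each additional base adds 2°C (A/T) or 4°C (G/C), so Tm is non-decreasing in n; n = 14 is the first length to reach 37°C.

n = 14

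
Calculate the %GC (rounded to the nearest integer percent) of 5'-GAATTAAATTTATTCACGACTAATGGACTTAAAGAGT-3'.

27%

Counting bases: A=15, G=6, C=4, T=12
G+C = 6 + 4 = 10 out of 37 bases
%GC = 10/37 × 100 = 27.03% ≈ 27%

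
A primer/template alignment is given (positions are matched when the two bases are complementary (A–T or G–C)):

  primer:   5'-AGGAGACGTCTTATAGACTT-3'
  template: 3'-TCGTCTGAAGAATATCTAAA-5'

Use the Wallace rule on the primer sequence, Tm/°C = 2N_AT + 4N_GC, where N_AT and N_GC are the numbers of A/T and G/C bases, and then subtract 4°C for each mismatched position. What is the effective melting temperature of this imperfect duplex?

44°C

Primer base counts: A=6, T=6, G=5, C=3 → A+T=12, G+C=8
Perfect-match Tm = 2(12) + 4(8) = 24 + 32 = 56°C
Mismatches (positions where the bases are not complementary): 3 (at positions 3, 8, 18)
Effective Tm = 56 − 3×4 = 56 − 12 = 44°C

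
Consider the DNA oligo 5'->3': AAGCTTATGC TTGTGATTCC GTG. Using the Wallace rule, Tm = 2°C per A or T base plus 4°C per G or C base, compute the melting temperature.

Counting bases: C=4, T=9, G=6, A=4
AT pairs contribute 13, GC pairs contribute 10.
Tm = 2×13 + 4×10 = 66°C

66°C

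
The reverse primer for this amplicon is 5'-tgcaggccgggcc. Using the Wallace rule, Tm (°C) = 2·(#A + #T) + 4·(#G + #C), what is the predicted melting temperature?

Base counts: G=6, T=1, C=5, A=1
A+T = 2, G+C = 11
Tm = 2(2) + 4(11) = 4 + 44 = 48°C

48°C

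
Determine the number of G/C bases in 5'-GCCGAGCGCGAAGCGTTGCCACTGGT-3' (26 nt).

T=4, C=8, G=10, A=4
Total G or C: 10 + 8 = 18

18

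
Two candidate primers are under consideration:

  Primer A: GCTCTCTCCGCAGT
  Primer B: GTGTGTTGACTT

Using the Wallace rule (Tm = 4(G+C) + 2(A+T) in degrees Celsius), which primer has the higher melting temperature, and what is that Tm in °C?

Primer A, 46°C

Primer A: A+T=5, G+C=9 → Tm = 2(5)+4(9) = 46°C
Primer B: A+T=7, G+C=5 → Tm = 2(7)+4(5) = 34°C
46°C vs 34°C → primer A is higher.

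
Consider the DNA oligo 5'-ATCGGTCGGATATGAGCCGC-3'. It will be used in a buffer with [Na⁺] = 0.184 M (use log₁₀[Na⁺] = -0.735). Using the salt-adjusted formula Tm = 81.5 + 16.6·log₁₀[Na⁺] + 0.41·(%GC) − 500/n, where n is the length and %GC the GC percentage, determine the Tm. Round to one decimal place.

Length n = 20. T=4, A=4, G=7, C=5
G+C = 12, so %GC = 12/20 × 100 = 60%
Salt term: 16.6 × (-0.735) = -12.201
GC term: 0.41 × 60 = 24.6; length term: −500/20 = −25
Tm = 81.5 + (-12.201) + 24.6 − 25 = 68.899 → 68.9°C

68.9°C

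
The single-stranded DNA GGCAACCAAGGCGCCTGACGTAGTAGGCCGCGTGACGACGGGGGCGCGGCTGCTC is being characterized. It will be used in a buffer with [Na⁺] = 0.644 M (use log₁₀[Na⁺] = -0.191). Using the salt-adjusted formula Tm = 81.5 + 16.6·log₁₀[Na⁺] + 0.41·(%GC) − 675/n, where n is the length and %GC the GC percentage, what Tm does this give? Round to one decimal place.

Length n = 55. Counting bases: G=23, T=6, A=9, C=17
G+C = 40, so %GC = 40/55 × 100 = 72.727%
Salt term: 16.6 × (-0.191) = -3.171
GC term: 0.41 × 72.727 = 29.818; length term: −675/55 = −12.273
Tm = 81.5 + (-3.171) + 29.818 − 12.273 = 95.874 → 95.9°C

95.9°C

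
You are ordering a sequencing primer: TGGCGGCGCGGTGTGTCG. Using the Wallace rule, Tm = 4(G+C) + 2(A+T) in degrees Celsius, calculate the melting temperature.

T=4, G=10, A=0, C=4
So N_AT = 4 and N_GC = 14.
Tm = 4·14 + 2·4 = 56 + 8 = 64°C

64°C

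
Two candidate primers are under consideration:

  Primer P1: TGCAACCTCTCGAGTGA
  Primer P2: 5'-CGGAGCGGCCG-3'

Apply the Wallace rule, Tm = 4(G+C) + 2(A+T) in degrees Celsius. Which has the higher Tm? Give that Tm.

Primer P1: A+T=8, G+C=9 → Tm = 2(8)+4(9) = 52°C
Primer P2: A+T=1, G+C=10 → Tm = 2(1)+4(10) = 42°C
52°C vs 42°C → primer P1 is higher.

Primer P1, 52°C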